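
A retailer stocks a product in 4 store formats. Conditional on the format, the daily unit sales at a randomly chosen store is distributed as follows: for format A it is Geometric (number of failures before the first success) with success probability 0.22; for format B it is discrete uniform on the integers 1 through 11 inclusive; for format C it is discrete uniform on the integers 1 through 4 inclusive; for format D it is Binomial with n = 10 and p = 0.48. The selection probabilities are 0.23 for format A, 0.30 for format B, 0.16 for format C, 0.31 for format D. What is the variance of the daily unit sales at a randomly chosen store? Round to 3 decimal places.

Per component, A: μ=3.54545, E[X²]=28.686; B: μ=6, E[X²]=46; C: μ=2.5, E[X²]=7.5; D: μ=4.8, E[X²]=25.536.
E[X] = 0.23·3.54545 + 0.3·6 + 0.16·2.5 + 0.31·4.8 = 4.50345.
E[X²] = 0.23·28.686 + 0.3·46 + 0.16·7.5 + 0.31·25.536 = 29.5139.
Var(X) = E[X²] − (E[X])² = 29.5139 − 20.2811 = 9.23283.

9.233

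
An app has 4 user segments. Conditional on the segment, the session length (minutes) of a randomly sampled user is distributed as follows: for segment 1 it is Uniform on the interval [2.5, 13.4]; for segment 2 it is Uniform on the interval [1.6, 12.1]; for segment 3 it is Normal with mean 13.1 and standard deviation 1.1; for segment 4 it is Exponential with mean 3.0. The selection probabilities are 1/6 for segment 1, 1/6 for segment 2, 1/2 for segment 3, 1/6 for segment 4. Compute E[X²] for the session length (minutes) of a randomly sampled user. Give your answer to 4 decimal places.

110.9456

For each component E[X²] = Var + (mean)², giving 1: 73.1033; 2: 56.11; 3: 172.82; 4: 18.
Overall E[X²] = 0.166667·73.1033 + 0.166667·56.11 + 0.5·172.82 + 0.166667·18 = 110.946.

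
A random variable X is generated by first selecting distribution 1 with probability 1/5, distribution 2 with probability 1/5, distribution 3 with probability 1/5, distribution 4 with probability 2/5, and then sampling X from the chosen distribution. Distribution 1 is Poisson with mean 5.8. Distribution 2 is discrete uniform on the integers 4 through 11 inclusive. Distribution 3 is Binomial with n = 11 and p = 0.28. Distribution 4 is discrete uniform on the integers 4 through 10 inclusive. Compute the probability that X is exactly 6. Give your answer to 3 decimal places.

Conditional on each component, P(X = 6): 1: 0.160076; 2: 0.125; 3: 0.0430777; 4: 0.142857.
By total probability, P(X = 6) = 0.2·0.160076 + 0.2·0.125 + 0.2·0.0430777 + 0.4·0.142857 = 0.122774.

0.123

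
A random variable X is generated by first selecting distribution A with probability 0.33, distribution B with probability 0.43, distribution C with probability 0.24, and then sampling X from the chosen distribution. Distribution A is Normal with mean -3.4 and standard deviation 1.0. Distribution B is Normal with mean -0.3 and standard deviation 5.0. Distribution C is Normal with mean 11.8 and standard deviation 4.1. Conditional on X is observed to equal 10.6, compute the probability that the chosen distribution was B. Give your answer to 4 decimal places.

Likelihoods f(10.6 | ·): A: 1.09661e-43; B: 0.00741258; C: 0.0932233.
Posterior ∝ prior × likelihood. Numerator for B: 0.43·0.00741258 = 0.00318741.
Normalizing constant: 0.33·1.09661e-43 + 0.43·0.00741258 + 0.24·0.0932233 = 0.025561.
P(B | observation) = 0.00318741 / 0.025561 = 0.124698.

0.1247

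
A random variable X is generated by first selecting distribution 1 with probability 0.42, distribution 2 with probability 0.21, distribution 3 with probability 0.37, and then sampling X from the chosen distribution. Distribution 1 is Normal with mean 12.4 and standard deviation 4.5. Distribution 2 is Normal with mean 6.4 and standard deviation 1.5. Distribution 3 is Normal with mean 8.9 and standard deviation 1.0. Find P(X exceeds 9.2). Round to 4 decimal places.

0.4677

Conditional on each component, P(X > 9.2): 1: 0.761492; 2: 0.0309741; 3: 0.382089.
By total probability, P(X > 9.2) = 0.42·0.761492 + 0.21·0.0309741 + 0.37·0.382089 = 0.467704.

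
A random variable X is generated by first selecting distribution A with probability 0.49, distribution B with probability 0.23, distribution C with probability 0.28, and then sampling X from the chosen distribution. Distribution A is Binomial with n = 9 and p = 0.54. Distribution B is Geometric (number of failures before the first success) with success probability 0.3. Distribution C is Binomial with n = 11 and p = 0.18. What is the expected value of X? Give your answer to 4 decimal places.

Component means — A: 4.86; B: 2.33333; C: 1.98.
E[X] = 0.49·4.86 + 0.23·2.33333 + 0.28·1.98 = 3.47247.

3.4725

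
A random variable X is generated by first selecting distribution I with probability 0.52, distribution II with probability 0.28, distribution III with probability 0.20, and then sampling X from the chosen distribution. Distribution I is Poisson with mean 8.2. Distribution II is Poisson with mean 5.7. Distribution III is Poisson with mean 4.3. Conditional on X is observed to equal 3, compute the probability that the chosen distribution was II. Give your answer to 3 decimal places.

Likelihoods P(X=3 | ·): I: 0.0252392; II: 0.103275; III: 0.179799.
Posterior ∝ prior × likelihood. Numerator for II: 0.28·0.103275 = 0.028917.
Normalizing constant: 0.52·0.0252392 + 0.28·0.103275 + 0.2·0.179799 = 0.0780012.
P(II | observation) = 0.028917 / 0.0780012 = 0.370725.

0.371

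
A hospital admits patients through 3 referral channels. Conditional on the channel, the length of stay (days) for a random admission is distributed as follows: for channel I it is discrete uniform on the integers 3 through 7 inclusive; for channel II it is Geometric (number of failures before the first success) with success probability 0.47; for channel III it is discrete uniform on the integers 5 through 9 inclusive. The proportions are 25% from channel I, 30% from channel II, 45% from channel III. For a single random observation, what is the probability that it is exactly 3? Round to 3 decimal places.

0.071

Conditional on each channel, P(X = 3): I: 0.2; II: 0.0699722; III: 0.
By total probability, P(X = 3) = 0.25·0.2 + 0.3·0.0699722 + 0.45·0 = 0.0709917.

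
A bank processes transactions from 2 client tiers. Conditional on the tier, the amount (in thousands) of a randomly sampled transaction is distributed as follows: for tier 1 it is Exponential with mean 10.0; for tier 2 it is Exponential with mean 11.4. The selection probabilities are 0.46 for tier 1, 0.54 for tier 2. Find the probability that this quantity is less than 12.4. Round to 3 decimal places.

0.685

Conditional on each tier, P(X < 12.4): 1: 0.710616; 2: 0.663016.
By total probability, P(X < 12.4) = 0.46·0.710616 + 0.54·0.663016 = 0.684912.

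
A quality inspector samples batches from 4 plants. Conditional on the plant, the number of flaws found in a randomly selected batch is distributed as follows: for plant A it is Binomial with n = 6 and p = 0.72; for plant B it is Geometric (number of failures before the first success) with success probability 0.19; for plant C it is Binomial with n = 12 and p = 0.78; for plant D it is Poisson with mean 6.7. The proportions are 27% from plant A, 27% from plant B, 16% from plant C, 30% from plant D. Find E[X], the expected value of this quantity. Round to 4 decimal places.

5.8251

Component means — A: 4.32; B: 4.26316; C: 9.36; D: 6.7.
E[X] = 0.27·4.32 + 0.27·4.26316 + 0.16·9.36 + 0.3·6.7 = 5.82505.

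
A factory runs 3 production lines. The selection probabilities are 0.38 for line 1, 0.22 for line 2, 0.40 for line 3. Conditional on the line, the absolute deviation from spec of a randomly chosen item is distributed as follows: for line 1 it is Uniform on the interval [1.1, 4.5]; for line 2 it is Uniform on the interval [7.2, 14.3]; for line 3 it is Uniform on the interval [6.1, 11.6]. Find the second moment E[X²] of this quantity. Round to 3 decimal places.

62.031

For each component E[X²] = Var + (mean)², giving 1: 8.80333; 2: 119.763; 3: 80.8433.
Overall E[X²] = 0.38·8.80333 + 0.22·119.763 + 0.4·80.8433 = 62.0305.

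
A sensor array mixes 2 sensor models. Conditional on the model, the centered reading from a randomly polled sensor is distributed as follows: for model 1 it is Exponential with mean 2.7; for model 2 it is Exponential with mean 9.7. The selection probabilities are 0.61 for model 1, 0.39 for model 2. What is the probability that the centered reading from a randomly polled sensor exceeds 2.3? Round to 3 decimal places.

Conditional on each model, P(X > 2.3): 1: 0.426624; 2: 0.788902.
By total probability, P(X > 2.3) = 0.61·0.426624 + 0.39·0.788902 = 0.567912.

0.568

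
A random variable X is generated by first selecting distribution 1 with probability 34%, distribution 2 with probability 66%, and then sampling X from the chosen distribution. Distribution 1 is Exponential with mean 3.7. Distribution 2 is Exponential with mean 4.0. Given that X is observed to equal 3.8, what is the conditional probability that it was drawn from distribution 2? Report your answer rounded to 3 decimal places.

0.660

Likelihoods f(3.8 | ·): 1: 0.0967757; 2: 0.0966853.
Posterior ∝ prior × likelihood. Numerator for 2: 0.66·0.0966853 = 0.0638123.
Normalizing constant: 0.34·0.0967757 + 0.66·0.0966853 = 0.096716.
P(2 | observation) = 0.0638123 / 0.096716 = 0.65979.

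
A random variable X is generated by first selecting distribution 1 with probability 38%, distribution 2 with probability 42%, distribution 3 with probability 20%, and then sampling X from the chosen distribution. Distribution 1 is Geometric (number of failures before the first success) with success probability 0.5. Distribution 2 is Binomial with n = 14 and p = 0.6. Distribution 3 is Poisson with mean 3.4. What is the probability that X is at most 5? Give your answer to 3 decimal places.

Conditional on each component, P(X ≤ 5): 1: 0.984375; 2: 0.0583189; 3: 0.870542.
By total probability, P(X ≤ 5) = 0.38·0.984375 + 0.42·0.0583189 + 0.2·0.870542 = 0.572665.

0.573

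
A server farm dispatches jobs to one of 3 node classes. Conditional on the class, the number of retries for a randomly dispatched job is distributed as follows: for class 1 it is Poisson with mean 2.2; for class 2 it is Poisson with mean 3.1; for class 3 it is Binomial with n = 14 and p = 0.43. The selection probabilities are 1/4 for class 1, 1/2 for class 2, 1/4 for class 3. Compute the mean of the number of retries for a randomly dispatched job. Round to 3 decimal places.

3.605

Component means — 1: 2.2; 2: 3.1; 3: 6.02.
E[X] = 0.25·2.2 + 0.5·3.1 + 0.25·6.02 = 3.605.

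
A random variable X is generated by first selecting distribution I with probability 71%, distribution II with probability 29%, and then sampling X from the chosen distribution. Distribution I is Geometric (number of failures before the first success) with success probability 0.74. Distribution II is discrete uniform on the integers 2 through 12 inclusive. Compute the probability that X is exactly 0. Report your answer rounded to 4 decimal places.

0.5254

Conditional on each component, P(X = 0): I: 0.74; II: 0.
By total probability, P(X = 0) = 0.71·0.74 + 0.29·0 = 0.5254.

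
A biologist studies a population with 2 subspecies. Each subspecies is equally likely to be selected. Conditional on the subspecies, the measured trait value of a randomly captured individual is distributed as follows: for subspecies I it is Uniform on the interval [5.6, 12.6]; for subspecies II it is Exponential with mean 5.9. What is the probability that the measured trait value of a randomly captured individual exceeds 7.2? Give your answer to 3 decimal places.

0.533

Conditional on each subspecies, P(X > 7.2): I: 0.771429; II: 0.29513.
By total probability, P(X > 7.2) = 0.5·0.771429 + 0.5·0.29513 = 0.533279.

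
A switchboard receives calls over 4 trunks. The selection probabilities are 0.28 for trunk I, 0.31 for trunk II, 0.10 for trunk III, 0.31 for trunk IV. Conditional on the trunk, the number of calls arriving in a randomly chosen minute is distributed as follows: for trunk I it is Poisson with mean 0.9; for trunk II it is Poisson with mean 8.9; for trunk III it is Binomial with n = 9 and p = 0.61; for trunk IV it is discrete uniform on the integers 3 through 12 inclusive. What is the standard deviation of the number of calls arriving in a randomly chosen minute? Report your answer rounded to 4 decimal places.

4.0476

Per component, I: μ=0.9, E[X²]=1.71; II: μ=8.9, E[X²]=88.11; III: μ=5.49, E[X²]=32.2812; IV: μ=7.5, E[X²]=64.5.
E[X] = 0.28·0.9 + 0.31·8.9 + 0.1·5.49 + 0.31·7.5 = 5.885.
E[X²] = 0.28·1.71 + 0.31·88.11 + 0.1·32.2812 + 0.31·64.5 = 51.016.
Var(X) = E[X²] − (E[X])² = 51.016 − 34.6332 = 16.3828.
SD(X) = √16.3828 = 4.04757.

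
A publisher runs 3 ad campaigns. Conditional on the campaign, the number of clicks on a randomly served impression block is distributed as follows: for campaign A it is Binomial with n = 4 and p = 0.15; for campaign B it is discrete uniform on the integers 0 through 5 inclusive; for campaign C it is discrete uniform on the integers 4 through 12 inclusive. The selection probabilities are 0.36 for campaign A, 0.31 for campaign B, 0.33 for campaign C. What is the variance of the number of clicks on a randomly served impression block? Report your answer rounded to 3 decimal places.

13.291

Per component, A: μ=0.6, E[X²]=0.87; B: μ=2.5, E[X²]=9.16667; C: μ=8, E[X²]=70.6667.
E[X] = 0.36·0.6 + 0.31·2.5 + 0.33·8 = 3.631.
E[X²] = 0.36·0.87 + 0.31·9.16667 + 0.33·70.6667 = 26.4749.
Var(X) = E[X²] − (E[X])² = 26.4749 − 13.1842 = 13.2907.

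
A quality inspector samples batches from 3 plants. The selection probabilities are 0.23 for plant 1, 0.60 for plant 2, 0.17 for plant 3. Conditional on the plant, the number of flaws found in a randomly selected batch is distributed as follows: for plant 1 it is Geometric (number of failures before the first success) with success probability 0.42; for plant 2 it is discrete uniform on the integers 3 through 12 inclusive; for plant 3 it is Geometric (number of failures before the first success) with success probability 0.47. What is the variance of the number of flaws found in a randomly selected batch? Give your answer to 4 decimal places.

15.4256

Per component, 1: μ=1.38095, E[X²]=5.19501; 2: μ=7.5, E[X²]=64.5; 3: μ=1.12766, E[X²]=3.67089.
E[X] = 0.23·1.38095 + 0.6·7.5 + 0.17·1.12766 = 5.00932.
E[X²] = 0.23·5.19501 + 0.6·64.5 + 0.17·3.67089 = 40.5189.
Var(X) = E[X²] − (E[X])² = 40.5189 − 25.0933 = 15.4256.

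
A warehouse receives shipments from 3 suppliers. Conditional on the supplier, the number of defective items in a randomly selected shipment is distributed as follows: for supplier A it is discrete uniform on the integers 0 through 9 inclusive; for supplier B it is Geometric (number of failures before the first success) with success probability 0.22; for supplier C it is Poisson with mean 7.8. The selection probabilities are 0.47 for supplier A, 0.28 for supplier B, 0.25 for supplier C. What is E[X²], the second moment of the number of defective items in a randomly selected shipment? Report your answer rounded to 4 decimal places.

38.5871

For each component E[X²] = Var + (mean)², giving A: 28.5; B: 28.686; C: 68.64.
Overall E[X²] = 0.47·28.5 + 0.28·28.686 + 0.25·68.64 = 38.5871.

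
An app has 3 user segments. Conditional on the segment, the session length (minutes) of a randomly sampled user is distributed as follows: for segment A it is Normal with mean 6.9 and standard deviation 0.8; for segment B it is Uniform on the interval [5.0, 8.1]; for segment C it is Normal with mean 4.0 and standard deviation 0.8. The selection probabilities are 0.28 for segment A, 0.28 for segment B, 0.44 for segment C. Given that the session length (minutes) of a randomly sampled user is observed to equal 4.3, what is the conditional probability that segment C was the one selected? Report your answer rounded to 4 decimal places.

0.9965

Likelihoods f(4.3 | ·): A: 0.00253631; B: 0; C: 0.464819.
Posterior ∝ prior × likelihood. Numerator for C: 0.44·0.464819 = 0.20452.
Normalizing constant: 0.28·0.00253631 + 0.28·0 + 0.44·0.464819 = 0.20523.
P(C | observation) = 0.20452 / 0.20523 = 0.99654.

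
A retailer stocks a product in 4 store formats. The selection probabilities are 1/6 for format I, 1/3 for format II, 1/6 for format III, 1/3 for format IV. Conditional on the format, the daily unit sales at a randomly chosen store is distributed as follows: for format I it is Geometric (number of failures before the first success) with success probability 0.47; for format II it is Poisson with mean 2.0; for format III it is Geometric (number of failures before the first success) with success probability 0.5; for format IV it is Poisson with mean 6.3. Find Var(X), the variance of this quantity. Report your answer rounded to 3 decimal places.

8.699

Per component, I: μ=1.12766, E[X²]=3.67089; II: μ=2, E[X²]=6; III: μ=1, E[X²]=3; IV: μ=6.3, E[X²]=45.99.
E[X] = 0.166667·1.12766 + 0.333333·2 + 0.166667·1 + 0.333333·6.3 = 3.12128.
E[X²] = 0.166667·3.67089 + 0.333333·6 + 0.166667·3 + 0.333333·45.99 = 18.4418.
Var(X) = E[X²] − (E[X])² = 18.4418 − 9.74237 = 8.69945.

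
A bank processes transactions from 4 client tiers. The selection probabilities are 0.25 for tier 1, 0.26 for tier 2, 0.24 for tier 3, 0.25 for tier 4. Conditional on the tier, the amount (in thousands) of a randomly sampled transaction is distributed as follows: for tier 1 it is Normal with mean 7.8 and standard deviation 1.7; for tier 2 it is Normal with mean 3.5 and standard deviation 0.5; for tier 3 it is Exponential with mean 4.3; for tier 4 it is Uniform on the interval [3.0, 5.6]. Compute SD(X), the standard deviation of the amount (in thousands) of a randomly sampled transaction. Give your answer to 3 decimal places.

2.855

Per component, 1: μ=7.8, E[X²]=63.73; 2: μ=3.5, E[X²]=12.5; 3: μ=4.3, E[X²]=36.98; 4: μ=4.3, E[X²]=19.0533.
E[X] = 0.25·7.8 + 0.26·3.5 + 0.24·4.3 + 0.25·4.3 = 4.967.
E[X²] = 0.25·63.73 + 0.26·12.5 + 0.24·36.98 + 0.25·19.0533 = 32.821.
Var(X) = E[X²] − (E[X])² = 32.821 − 24.6711 = 8.14994.
SD(X) = √8.14994 = 2.85481.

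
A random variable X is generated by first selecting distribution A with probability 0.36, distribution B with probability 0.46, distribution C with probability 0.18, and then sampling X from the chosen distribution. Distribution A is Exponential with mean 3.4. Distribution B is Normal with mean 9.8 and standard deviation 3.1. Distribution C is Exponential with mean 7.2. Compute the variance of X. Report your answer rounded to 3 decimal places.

26.192

Per component, A: μ=3.4, E[X²]=23.12; B: μ=9.8, E[X²]=105.65; C: μ=7.2, E[X²]=103.68.
E[X] = 0.36·3.4 + 0.46·9.8 + 0.18·7.2 = 7.028.
E[X²] = 0.36·23.12 + 0.46·105.65 + 0.18·103.68 = 75.5846.
Var(X) = E[X²] − (E[X])² = 75.5846 − 49.3928 = 26.1918.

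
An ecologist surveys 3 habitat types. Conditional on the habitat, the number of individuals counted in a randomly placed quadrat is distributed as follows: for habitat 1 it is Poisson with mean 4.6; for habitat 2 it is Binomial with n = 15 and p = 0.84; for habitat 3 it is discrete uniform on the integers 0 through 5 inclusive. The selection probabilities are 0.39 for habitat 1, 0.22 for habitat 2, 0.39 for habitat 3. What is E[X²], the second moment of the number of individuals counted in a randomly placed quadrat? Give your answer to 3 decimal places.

For each component E[X²] = Var + (mean)², giving 1: 25.76; 2: 160.776; 3: 9.16667.
Overall E[X²] = 0.39·25.76 + 0.22·160.776 + 0.39·9.16667 = 48.9921.

48.992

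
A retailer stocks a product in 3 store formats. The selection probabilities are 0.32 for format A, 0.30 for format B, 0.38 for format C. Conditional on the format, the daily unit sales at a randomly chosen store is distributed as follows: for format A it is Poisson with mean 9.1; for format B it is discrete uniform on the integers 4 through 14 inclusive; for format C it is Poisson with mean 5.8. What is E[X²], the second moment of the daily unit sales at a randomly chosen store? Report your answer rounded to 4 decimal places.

For each component E[X²] = Var + (mean)², giving A: 91.91; B: 91; C: 39.44.
Overall E[X²] = 0.32·91.91 + 0.3·91 + 0.38·39.44 = 71.6984.

71.6984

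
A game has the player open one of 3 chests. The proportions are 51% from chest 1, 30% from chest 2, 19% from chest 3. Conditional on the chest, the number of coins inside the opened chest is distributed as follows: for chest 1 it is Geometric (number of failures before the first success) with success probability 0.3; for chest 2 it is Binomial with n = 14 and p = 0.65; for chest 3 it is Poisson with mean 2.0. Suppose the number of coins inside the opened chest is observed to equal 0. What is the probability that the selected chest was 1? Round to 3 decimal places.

Likelihoods P(X=0 | ·): 1: 0.3; 2: 4.13955e-07; 3: 0.135335.
Posterior ∝ prior × likelihood. Numerator for 1: 0.51·0.3 = 0.153.
Normalizing constant: 0.51·0.3 + 0.3·4.13955e-07 + 0.19·0.135335 = 0.178714.
P(1 | observation) = 0.153 / 0.178714 = 0.856117.

0.856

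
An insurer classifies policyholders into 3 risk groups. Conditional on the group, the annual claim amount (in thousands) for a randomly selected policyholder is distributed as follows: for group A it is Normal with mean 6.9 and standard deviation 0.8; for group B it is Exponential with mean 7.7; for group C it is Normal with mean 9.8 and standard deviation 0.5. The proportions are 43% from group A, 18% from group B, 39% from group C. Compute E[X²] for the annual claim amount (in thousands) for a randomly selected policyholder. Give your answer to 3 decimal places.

79.645

For each component E[X²] = Var + (mean)², giving A: 48.25; B: 118.58; C: 96.29.
Overall E[X²] = 0.43·48.25 + 0.18·118.58 + 0.39·96.29 = 79.645.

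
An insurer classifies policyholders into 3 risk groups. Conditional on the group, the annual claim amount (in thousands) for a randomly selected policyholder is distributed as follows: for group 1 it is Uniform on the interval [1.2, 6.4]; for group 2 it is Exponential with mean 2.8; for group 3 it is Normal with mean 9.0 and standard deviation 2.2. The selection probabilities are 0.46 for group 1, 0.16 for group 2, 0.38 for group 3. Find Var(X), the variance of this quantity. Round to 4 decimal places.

11.2675

Per component, 1: μ=3.8, E[X²]=16.6933; 2: μ=2.8, E[X²]=15.68; 3: μ=9, E[X²]=85.84.
E[X] = 0.46·3.8 + 0.16·2.8 + 0.38·9 = 5.616.
E[X²] = 0.46·16.6933 + 0.16·15.68 + 0.38·85.84 = 42.8069.
Var(X) = E[X²] − (E[X])² = 42.8069 − 31.5395 = 11.2675.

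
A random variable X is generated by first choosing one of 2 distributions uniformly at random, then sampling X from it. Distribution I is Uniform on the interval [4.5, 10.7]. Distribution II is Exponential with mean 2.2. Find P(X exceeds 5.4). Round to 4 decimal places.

Conditional on each component, P(X > 5.4): I: 0.854839; II: 0.0859022.
By total probability, P(X > 5.4) = 0.5·0.854839 + 0.5·0.0859022 = 0.47037.

0.4704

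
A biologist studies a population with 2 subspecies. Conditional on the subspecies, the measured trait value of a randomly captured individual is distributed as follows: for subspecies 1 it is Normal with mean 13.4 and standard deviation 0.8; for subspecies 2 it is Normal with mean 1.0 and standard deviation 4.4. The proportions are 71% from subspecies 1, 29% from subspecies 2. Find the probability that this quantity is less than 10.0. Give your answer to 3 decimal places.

0.284

Conditional on each subspecies, P(X < 10.0): 1: 1.06885e-05; 2: 0.979595.
By total probability, P(X < 10.0) = 0.71·1.06885e-05 + 0.29·0.979595 = 0.28409.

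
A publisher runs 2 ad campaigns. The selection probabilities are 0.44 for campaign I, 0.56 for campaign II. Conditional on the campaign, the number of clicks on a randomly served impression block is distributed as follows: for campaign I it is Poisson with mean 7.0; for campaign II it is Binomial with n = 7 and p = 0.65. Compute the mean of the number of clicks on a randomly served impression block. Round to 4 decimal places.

Component means — I: 7; II: 4.55.
E[X] = 0.44·7 + 0.56·4.55 = 5.628.

5.6280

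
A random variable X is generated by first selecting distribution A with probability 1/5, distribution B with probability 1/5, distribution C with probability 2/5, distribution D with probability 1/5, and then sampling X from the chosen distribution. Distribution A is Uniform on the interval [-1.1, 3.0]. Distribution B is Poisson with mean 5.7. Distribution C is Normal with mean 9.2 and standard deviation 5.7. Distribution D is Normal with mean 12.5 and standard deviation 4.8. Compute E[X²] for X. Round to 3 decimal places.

90.809

For each component E[X²] = Var + (mean)², giving A: 2.30333; B: 38.19; C: 117.13; D: 179.29.
Overall E[X²] = 0.2·2.30333 + 0.2·38.19 + 0.4·117.13 + 0.2·179.29 = 90.8087.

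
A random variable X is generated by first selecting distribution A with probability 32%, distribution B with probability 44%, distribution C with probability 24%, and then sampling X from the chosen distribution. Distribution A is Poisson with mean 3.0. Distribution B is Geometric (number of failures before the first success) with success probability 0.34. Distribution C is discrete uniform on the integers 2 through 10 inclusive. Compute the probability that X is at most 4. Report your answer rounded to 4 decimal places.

Conditional on each component, P(X ≤ 4): A: 0.815263; B: 0.874767; C: 0.333333.
By total probability, P(X ≤ 4) = 0.32·0.815263 + 0.44·0.874767 + 0.24·0.333333 = 0.725782.

0.7258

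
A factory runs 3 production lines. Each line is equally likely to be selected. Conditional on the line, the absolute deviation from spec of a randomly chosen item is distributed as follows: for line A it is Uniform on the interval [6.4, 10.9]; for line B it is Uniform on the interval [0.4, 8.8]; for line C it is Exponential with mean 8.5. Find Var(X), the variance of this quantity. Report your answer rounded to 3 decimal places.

Per component, A: μ=8.65, E[X²]=76.51; B: μ=4.6, E[X²]=27.04; C: μ=8.5, E[X²]=144.5.
E[X] = 0.333333·8.65 + 0.333333·4.6 + 0.333333·8.5 = 7.25.
E[X²] = 0.333333·76.51 + 0.333333·27.04 + 0.333333·144.5 = 82.6833.
Var(X) = E[X²] − (E[X])² = 82.6833 − 52.5625 = 30.1208.

30.121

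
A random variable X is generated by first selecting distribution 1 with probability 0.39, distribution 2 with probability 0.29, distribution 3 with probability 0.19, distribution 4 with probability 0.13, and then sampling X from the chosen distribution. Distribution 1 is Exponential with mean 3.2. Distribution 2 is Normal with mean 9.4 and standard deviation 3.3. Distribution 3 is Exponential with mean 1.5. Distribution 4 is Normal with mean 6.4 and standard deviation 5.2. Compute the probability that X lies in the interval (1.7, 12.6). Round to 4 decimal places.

0.6128

Conditional on each component, P(1.7 < X < 12.6): 1: 0.568373; 2: 0.824086; 3: 0.321733; 4: 0.700391.
By total probability, P(1.7 < X < 12.6) = 0.39·0.568373 + 0.29·0.824086 + 0.19·0.321733 + 0.13·0.700391 = 0.61283.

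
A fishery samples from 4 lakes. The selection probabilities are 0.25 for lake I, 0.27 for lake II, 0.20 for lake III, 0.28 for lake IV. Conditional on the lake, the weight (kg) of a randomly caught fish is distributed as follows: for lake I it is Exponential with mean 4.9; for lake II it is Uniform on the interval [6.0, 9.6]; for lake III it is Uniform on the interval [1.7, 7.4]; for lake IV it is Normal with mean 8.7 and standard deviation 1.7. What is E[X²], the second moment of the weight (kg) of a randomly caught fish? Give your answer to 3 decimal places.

55.408

For each component E[X²] = Var + (mean)², giving I: 48.02; II: 61.92; III: 23.41; IV: 78.58.
Overall E[X²] = 0.25·48.02 + 0.27·61.92 + 0.2·23.41 + 0.28·78.58 = 55.4078.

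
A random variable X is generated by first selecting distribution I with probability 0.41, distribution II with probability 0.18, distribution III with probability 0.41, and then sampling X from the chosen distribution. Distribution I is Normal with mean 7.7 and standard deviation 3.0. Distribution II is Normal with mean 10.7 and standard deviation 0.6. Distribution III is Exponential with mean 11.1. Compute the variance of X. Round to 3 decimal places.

56.890

Per component, I: μ=7.7, E[X²]=68.29; II: μ=10.7, E[X²]=114.85; III: μ=11.1, E[X²]=246.42.
E[X] = 0.41·7.7 + 0.18·10.7 + 0.41·11.1 = 9.634.
E[X²] = 0.41·68.29 + 0.18·114.85 + 0.41·246.42 = 149.704.
Var(X) = E[X²] − (E[X])² = 149.704 − 92.814 = 56.8901.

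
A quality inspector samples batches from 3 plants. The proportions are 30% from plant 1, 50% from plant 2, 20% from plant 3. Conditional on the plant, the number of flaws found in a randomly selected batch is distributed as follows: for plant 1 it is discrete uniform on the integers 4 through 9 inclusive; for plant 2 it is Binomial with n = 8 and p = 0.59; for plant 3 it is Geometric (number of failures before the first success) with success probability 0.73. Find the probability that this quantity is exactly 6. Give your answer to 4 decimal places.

Conditional on each plant, P(X = 6): 1: 0.166667; 2: 0.198535; 3: 0.000282817.
By total probability, P(X = 6) = 0.3·0.166667 + 0.5·0.198535 + 0.2·0.000282817 = 0.149324.

0.1493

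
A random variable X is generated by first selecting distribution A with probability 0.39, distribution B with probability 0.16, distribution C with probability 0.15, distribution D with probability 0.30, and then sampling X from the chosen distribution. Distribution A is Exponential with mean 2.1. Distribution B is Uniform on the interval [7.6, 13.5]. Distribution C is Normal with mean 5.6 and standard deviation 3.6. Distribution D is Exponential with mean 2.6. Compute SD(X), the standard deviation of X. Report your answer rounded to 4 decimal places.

3.9223

Per component, A: μ=2.1, E[X²]=8.82; B: μ=10.55, E[X²]=114.203; C: μ=5.6, E[X²]=44.32; D: μ=2.6, E[X²]=13.52.
E[X] = 0.39·2.1 + 0.16·10.55 + 0.15·5.6 + 0.3·2.6 = 4.127.
E[X²] = 0.39·8.82 + 0.16·114.203 + 0.15·44.32 + 0.3·13.52 = 32.4163.
Var(X) = E[X²] − (E[X])² = 32.4163 − 17.0321 = 15.3842.
SD(X) = √15.3842 = 3.92227.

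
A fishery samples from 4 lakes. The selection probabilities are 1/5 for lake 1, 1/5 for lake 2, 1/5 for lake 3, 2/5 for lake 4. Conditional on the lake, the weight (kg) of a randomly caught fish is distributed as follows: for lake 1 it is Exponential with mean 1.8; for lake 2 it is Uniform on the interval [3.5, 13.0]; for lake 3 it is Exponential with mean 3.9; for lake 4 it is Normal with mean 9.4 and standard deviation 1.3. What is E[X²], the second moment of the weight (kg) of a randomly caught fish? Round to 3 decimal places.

58.517

For each component E[X²] = Var + (mean)², giving 1: 6.48; 2: 75.5833; 3: 30.42; 4: 90.05.
Overall E[X²] = 0.2·6.48 + 0.2·75.5833 + 0.2·30.42 + 0.4·90.05 = 58.5167.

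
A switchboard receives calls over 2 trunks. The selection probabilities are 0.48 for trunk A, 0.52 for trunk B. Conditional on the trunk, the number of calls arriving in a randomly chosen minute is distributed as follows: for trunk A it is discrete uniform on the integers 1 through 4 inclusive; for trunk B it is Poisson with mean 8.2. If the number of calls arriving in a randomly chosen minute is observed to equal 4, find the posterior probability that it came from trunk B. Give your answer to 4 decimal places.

0.1831

Likelihoods P(X=4 | ·): A: 0.25; B: 0.0517404.
Posterior ∝ prior × likelihood. Numerator for B: 0.52·0.0517404 = 0.026905.
Normalizing constant: 0.48·0.25 + 0.52·0.0517404 = 0.146905.
P(B | observation) = 0.026905 / 0.146905 = 0.183145.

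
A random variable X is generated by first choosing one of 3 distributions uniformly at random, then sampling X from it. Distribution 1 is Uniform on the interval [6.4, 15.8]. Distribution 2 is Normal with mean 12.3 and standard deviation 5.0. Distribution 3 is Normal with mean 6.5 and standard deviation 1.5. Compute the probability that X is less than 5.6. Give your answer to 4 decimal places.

Conditional on each component, P(X < 5.6): 1: 0; 2: 0.0901227; 3: 0.274253.
By total probability, P(X < 5.6) = 0.333333·0 + 0.333333·0.0901227 + 0.333333·0.274253 = 0.121459.

0.1215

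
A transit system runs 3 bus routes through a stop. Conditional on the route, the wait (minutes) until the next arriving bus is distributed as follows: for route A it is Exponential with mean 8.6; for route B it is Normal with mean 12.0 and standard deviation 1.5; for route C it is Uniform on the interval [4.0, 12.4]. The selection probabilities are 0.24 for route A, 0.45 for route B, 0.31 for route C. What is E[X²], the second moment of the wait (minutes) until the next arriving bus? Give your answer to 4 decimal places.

For each component E[X²] = Var + (mean)², giving A: 147.92; B: 146.25; C: 73.12.
Overall E[X²] = 0.24·147.92 + 0.45·146.25 + 0.31·73.12 = 123.98.

123.9805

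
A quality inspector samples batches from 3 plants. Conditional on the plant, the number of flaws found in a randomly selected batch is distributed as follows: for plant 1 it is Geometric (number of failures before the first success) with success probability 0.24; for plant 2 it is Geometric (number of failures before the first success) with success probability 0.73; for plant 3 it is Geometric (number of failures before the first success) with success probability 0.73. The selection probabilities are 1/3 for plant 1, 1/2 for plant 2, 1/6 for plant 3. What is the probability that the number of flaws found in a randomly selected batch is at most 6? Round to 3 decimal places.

Conditional on each plant, P(X ≤ 6): 1: 0.853548; 2: 0.999895; 3: 0.999895.
By total probability, P(X ≤ 6) = 0.333333·0.853548 + 0.5·0.999895 + 0.166667·0.999895 = 0.951113.

0.951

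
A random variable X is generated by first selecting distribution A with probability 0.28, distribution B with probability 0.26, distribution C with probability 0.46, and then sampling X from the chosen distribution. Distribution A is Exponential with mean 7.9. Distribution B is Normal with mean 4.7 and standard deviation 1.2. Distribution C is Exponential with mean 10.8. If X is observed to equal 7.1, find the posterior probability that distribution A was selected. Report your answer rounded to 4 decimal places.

Likelihoods f(7.1 | ·): A: 0.0515297; B: 0.0449925; C: 0.0479808.
Posterior ∝ prior × likelihood. Numerator for A: 0.28·0.0515297 = 0.0144283.
Normalizing constant: 0.28·0.0515297 + 0.26·0.0449925 + 0.46·0.0479808 = 0.0481975.
P(A | observation) = 0.0144283 / 0.0481975 = 0.299358.

0.2994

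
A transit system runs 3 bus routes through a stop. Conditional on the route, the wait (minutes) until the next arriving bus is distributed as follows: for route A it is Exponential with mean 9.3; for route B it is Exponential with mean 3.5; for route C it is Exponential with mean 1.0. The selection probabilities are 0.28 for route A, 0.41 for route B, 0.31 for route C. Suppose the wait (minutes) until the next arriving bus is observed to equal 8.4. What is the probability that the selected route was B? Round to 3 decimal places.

0.464

Likelihoods f(8.4 | ·): A: 0.0435764; B: 0.0259194; C: 0.000224867.
Posterior ∝ prior × likelihood. Numerator for B: 0.41·0.0259194 = 0.010627.
Normalizing constant: 0.28·0.0435764 + 0.41·0.0259194 + 0.31·0.000224867 = 0.0228981.
P(B | observation) = 0.010627 / 0.0228981 = 0.464099.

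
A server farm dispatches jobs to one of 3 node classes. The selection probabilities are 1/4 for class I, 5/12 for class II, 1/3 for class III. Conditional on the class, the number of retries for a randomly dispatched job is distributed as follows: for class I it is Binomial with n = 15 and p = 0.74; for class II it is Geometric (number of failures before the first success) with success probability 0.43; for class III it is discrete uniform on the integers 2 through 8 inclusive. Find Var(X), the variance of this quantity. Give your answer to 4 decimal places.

18.2673

Per component, I: μ=11.1, E[X²]=126.096; II: μ=1.32558, E[X²]=4.83991; III: μ=5, E[X²]=29.
E[X] = 0.25·11.1 + 0.416667·1.32558 + 0.333333·5 = 4.99399.
E[X²] = 0.25·126.096 + 0.416667·4.83991 + 0.333333·29 = 43.2073.
Var(X) = E[X²] − (E[X])² = 43.2073 − 24.94 = 18.2673.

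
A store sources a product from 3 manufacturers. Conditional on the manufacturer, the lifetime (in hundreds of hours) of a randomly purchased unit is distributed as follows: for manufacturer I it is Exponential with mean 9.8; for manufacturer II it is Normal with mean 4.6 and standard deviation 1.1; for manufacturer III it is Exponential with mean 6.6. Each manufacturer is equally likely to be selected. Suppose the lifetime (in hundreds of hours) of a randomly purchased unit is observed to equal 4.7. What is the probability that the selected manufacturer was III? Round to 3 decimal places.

0.149

Likelihoods f(4.7 | ·): I: 0.0631669; II: 0.361179; III: 0.0743337.
Posterior ∝ prior × likelihood. Numerator for III: 0.333333·0.0743337 = 0.0247779.
Normalizing constant: 0.333333·0.0631669 + 0.333333·0.361179 + 0.333333·0.0743337 = 0.166227.
P(III | observation) = 0.0247779 / 0.166227 = 0.149061.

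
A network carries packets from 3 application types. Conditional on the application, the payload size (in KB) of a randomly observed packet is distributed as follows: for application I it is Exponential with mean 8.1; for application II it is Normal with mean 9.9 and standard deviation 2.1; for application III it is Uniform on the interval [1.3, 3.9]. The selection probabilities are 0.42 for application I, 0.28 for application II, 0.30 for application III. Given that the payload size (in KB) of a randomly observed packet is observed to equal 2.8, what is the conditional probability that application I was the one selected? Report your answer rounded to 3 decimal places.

Likelihoods f(2.8 | ·): I: 0.0873753; II: 0.000625915; III: 0.384615.
Posterior ∝ prior × likelihood. Numerator for I: 0.42·0.0873753 = 0.0366976.
Normalizing constant: 0.42·0.0873753 + 0.28·0.000625915 + 0.3·0.384615 = 0.152257.
P(I | observation) = 0.0366976 / 0.152257 = 0.241023.

0.241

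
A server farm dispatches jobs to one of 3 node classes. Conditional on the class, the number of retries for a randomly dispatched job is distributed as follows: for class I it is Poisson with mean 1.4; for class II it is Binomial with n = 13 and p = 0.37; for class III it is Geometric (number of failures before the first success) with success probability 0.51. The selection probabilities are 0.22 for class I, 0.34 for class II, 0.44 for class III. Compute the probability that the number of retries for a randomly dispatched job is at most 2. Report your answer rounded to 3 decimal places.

0.601

Conditional on each class, P(X ≤ 2): I: 0.833498; II: 0.0875249; III: 0.882351.
By total probability, P(X ≤ 2) = 0.22·0.833498 + 0.34·0.0875249 + 0.44·0.882351 = 0.601362.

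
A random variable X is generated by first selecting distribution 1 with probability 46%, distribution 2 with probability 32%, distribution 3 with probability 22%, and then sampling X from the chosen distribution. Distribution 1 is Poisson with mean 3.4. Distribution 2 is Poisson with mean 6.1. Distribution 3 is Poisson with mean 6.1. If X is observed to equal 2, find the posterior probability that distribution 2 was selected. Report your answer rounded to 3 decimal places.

Likelihoods P(X=2 | ·): 1: 0.192898; 2: 0.0417286; 3: 0.0417286.
Posterior ∝ prior × likelihood. Numerator for 2: 0.32·0.0417286 = 0.0133531.
Normalizing constant: 0.46·0.192898 + 0.32·0.0417286 + 0.22·0.0417286 = 0.111266.
P(2 | observation) = 0.0133531 / 0.111266 = 0.120011.

0.120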